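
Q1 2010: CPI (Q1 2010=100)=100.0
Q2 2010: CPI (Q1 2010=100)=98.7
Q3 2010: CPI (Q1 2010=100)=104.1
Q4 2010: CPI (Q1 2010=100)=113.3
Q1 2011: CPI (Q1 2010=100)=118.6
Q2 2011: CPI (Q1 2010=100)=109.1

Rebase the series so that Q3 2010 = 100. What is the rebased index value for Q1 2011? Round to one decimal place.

Rebased(Q1 2011) = 118.6 / 104.1 × 100 = 113.9289

113.9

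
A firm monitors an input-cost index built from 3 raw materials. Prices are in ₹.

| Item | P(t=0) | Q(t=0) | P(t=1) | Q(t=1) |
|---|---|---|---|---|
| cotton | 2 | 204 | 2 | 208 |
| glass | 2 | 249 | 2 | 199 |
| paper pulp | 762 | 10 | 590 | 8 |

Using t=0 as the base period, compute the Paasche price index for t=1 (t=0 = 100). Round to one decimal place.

Paasche price index uses current-period quantities as weights.
ΣP(t=1)·Q(t=1) = 2×208 + 2×199 + 590×8 = 416 + 398 + 4720 = 5534
ΣP(t=0)·Q(t=1) = 2×208 + 2×199 + 762×8 = 416 + 398 + 6096 = 6910
Index = 5534 / 6910 × 100 = 80.0868

80.1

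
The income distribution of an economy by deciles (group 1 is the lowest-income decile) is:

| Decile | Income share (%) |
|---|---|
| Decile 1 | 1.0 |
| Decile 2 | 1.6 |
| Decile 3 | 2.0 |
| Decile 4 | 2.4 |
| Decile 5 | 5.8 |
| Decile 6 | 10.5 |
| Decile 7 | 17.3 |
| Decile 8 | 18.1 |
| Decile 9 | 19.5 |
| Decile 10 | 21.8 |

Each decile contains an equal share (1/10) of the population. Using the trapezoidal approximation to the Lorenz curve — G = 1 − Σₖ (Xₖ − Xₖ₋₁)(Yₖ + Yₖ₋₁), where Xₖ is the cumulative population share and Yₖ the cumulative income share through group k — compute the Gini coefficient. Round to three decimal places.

0.442

Cumulative income shares Yₖ: 0.0100, 0.0260, 0.0460, 0.0700, 0.1280, 0.2330, 0.4060, 0.5870, 0.7820, 1.0000
Σ (Xₖ−Xₖ₋₁)(Yₖ+Yₖ₋₁) = (1/10)(0.0100+0.0000) + (1/10)(0.0260+0.0100) + (1/10)(0.0460+0.0260) + (1/10)(0.0700+0.0460) + (1/10)(0.1280+0.0700) + (1/10)(0.2330+0.1280) + (1/10)(0.4060+0.2330) + (1/10)(0.5870+0.4060) + (1/10)(0.7820+0.5870) + (1/10)(1.0000+0.7820)
  = 0.0010 + 0.0036 + 0.0072 + 0.0116 + 0.0198 + 0.0361 + 0.0639 + 0.0993 + 0.1369 + 0.1782 = 0.5576
G = 1 − 0.5576 = 0.4424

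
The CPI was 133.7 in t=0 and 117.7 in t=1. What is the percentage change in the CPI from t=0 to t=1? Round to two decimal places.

Change = (117.7 − 133.7) / 133.7 × 100
       = -16.0 / 133.7 × 100 = -11.9671%

-11.97%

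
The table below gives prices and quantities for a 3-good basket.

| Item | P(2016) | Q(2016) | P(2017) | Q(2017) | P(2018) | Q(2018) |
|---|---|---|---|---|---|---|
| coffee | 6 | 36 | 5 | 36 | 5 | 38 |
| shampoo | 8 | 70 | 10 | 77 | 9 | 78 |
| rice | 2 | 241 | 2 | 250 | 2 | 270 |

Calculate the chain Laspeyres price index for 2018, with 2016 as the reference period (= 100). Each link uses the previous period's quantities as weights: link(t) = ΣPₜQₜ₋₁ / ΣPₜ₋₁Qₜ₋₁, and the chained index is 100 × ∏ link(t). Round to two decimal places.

Link 2016→2017:
ΣP(2017)Q(2016) = 5×36 + 10×70 + 2×241 = 180 + 700 + 482 = 1362
ΣP(2016)Q(2016) = 6×36 + 8×70 + 2×241 = 216 + 560 + 482 = 1258
link = 1362/1258 = 1.082671
Link 2017→2018:
ΣP(2018)Q(2017) = 5×36 + 9×77 + 2×250 = 180 + 693 + 500 = 1373
ΣP(2017)Q(2017) = 5×36 + 10×77 + 2×250 = 180 + 770 + 500 = 1450
link = 1373/1450 = 0.946897
Chained index = 100 × 1.082671 × 0.946897 = 102.5177

102.52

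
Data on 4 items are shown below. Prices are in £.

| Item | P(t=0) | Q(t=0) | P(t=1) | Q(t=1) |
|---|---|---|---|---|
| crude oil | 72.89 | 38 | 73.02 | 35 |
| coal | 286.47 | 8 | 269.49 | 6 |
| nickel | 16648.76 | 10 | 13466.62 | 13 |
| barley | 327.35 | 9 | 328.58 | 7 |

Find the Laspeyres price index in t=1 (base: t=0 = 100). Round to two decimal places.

81.70

Laspeyres price index uses base-period quantities as weights.
ΣP(t=1)·Q(t=0) = 73.02×38 + 269.49×8 + 13466.62×10 + 328.58×9 = 2774.76 + 2155.92 + 134666.2 + 2957.22 = 142554.1
ΣP(t=0)·Q(t=0) = 72.89×38 + 286.47×8 + 16648.76×10 + 327.35×9 = 2769.82 + 2291.76 + 166487.6 + 2946.15 = 174495.33
Index = 142554.1 / 174495.33 × 100 = 81.6951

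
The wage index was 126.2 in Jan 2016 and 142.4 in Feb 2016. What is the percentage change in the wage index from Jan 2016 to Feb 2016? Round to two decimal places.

Change = (142.4 − 126.2) / 126.2 × 100
       = 16.2 / 126.2 × 100 = 12.8368%

12.84%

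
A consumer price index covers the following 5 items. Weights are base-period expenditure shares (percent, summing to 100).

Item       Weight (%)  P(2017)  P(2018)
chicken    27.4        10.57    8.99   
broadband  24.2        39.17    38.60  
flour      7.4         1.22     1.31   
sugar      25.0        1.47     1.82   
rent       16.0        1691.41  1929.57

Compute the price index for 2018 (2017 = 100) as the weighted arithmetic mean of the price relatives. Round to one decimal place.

chicken: 27.4 × (8.99/10.57) = 27.4 × 0.850520 = 23.3043
broadband: 24.2 × (38.60/39.17) = 24.2 × 0.985448 = 23.8478
flour: 7.4 × (1.31/1.22) = 7.4 × 1.073770 = 7.9459
sugar: 25.0 × (1.82/1.47) = 25.0 × 1.238095 = 30.9524
rent: 16.0 × (1929.57/1691.41) = 16.0 × 1.140806 = 18.2529
Index = Σ wᵢ·(p₁ᵢ/p₀ᵢ) = 23.3043 + 23.8478 + 7.9459 + 30.9524 + 18.2529 = 104.3033

104.3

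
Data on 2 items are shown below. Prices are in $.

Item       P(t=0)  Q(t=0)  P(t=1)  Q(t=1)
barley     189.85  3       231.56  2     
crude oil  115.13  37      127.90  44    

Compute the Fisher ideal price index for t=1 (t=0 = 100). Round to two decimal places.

Laspeyres component (base-period weights):
ΣP(t=1)Q(t=0) = 231.56×3 + 127.90×37 = 694.68 + 4732.3 = 5426.98
ΣP(t=0)Q(t=0) = 189.85×3 + 115.13×37 = 569.55 + 4259.81 = 4829.36
L = 5426.98 / 4829.36 × 100 = 112.3747
Paasche component (current-period weights):
ΣP(t=1)Q(t=1) = 231.56×2 + 127.90×44 = 463.12 + 5627.6 = 6090.72
ΣP(t=0)Q(t=1) = 189.85×2 + 115.13×44 = 379.7 + 5065.72 = 5445.42
P = 6090.72 / 5445.42 × 100 = 111.8503
Fisher = √(L × P) = √(112.3747 × 111.8503) = 112.1122

112.11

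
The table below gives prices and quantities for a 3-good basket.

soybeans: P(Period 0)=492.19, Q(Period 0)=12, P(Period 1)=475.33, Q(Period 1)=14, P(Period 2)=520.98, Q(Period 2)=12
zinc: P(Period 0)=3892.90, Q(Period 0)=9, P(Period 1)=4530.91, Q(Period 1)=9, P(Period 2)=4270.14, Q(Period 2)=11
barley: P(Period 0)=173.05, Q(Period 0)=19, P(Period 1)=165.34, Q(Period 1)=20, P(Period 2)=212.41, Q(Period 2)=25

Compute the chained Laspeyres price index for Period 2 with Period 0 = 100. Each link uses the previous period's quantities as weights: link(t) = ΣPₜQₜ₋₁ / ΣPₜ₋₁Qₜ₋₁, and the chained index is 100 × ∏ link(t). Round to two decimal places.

Link Period 0→Period 1:
ΣP(Period 1)Q(Period 0) = 475.33×12 + 4530.91×9 + 165.34×19 = 5703.96 + 40778.19 + 3141.46 = 49623.61
ΣP(Period 0)Q(Period 0) = 492.19×12 + 3892.90×9 + 173.05×19 = 5906.28 + 35036.1 + 3287.95 = 44230.33
link = 49623.61/44230.33 = 1.121936
Link Period 1→Period 2:
ΣP(Period 2)Q(Period 1) = 520.98×14 + 4270.14×9 + 212.41×20 = 7293.72 + 38431.26 + 4248.2 = 49973.18
ΣP(Period 1)Q(Period 1) = 475.33×14 + 4530.91×9 + 165.34×20 = 6654.62 + 40778.19 + 3306.8 = 50739.61
link = 49973.18/50739.61 = 0.984895
Chained index = 100 × 1.121936 × 0.984895 = 110.4989

110.50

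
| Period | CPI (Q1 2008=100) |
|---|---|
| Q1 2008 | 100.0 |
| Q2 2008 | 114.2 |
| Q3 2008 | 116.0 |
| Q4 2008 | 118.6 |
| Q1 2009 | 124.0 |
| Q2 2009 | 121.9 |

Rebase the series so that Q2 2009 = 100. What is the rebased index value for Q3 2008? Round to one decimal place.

Rebased(Q3 2008) = 116.0 / 121.9 × 100 = 95.1600

95.2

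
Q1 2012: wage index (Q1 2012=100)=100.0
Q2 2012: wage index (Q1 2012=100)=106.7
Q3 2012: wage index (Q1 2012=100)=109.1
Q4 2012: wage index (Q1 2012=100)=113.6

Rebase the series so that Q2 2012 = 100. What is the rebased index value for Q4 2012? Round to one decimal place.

106.5

Rebased(Q4 2012) = 113.6 / 106.7 × 100 = 106.4667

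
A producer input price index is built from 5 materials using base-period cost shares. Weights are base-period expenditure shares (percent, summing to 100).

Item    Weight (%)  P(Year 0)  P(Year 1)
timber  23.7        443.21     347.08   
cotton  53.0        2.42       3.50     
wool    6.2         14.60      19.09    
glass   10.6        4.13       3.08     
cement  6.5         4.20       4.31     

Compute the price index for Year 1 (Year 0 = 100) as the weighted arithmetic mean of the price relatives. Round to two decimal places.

timber: 23.7 × (347.08/443.21) = 23.7 × 0.783105 = 18.5596
cotton: 53.0 × (3.50/2.42) = 53.0 × 1.446281 = 76.6529
wool: 6.2 × (19.09/14.60) = 6.2 × 1.307534 = 8.1067
glass: 10.6 × (3.08/4.13) = 10.6 × 0.745763 = 7.9051
cement: 6.5 × (4.31/4.20) = 6.5 × 1.026190 = 6.6702
Index = Σ wᵢ·(p₁ᵢ/p₀ᵢ) = 18.5596 + 76.6529 + 8.1067 + 7.9051 + 6.6702 = 117.8945

117.89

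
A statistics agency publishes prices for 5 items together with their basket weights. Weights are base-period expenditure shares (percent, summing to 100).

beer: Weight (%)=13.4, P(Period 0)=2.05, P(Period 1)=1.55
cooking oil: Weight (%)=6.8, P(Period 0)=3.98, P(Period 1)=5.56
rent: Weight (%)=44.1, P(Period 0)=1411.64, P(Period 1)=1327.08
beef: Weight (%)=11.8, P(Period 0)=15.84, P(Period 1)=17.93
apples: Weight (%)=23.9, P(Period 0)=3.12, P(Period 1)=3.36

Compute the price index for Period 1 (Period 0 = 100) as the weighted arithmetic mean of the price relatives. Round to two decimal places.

100.18

beer: 13.4 × (1.55/2.05) = 13.4 × 0.756098 = 10.1317
cooking oil: 6.8 × (5.56/3.98) = 6.8 × 1.396985 = 9.4995
rent: 44.1 × (1327.08/1411.64) = 44.1 × 0.940098 = 41.4583
beef: 11.8 × (17.93/15.84) = 11.8 × 1.131944 = 13.3569
apples: 23.9 × (3.36/3.12) = 23.9 × 1.076923 = 25.7385
Index = Σ wᵢ·(p₁ᵢ/p₀ᵢ) = 10.1317 + 9.4995 + 41.4583 + 13.3569 + 25.7385 = 100.1849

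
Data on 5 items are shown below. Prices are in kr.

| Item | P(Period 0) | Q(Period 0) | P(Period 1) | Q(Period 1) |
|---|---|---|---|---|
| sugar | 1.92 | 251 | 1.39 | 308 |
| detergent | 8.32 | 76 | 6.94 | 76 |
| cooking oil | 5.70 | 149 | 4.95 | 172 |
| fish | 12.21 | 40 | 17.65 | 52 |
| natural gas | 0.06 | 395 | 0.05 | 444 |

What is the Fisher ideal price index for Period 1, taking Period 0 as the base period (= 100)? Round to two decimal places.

95.18

Laspeyres component (base-period weights):
ΣP(Period 1)Q(Period 0) = 1.39×251 + 6.94×76 + 4.95×149 + 17.65×40 + 0.05×395 = 348.89 + 527.44 + 737.55 + 706 + 19.75 = 2339.63
ΣP(Period 0)Q(Period 0) = 1.92×251 + 8.32×76 + 5.70×149 + 12.21×40 + 0.06×395 = 481.92 + 632.32 + 849.3 + 488.4 + 23.7 = 2475.64
L = 2339.63 / 2475.64 × 100 = 94.5061
Paasche component (current-period weights):
ΣP(Period 1)Q(Period 1) = 1.39×308 + 6.94×76 + 4.95×172 + 17.65×52 + 0.05×444 = 428.12 + 527.44 + 851.4 + 917.8 + 22.2 = 2746.96
ΣP(Period 0)Q(Period 1) = 1.92×308 + 8.32×76 + 5.70×172 + 12.21×52 + 0.06×444 = 591.36 + 632.32 + 980.4 + 634.92 + 26.64 = 2865.64
P = 2746.96 / 2865.64 × 100 = 95.8585
Fisher = √(L × P) = √(94.5061 × 95.8585) = 95.1799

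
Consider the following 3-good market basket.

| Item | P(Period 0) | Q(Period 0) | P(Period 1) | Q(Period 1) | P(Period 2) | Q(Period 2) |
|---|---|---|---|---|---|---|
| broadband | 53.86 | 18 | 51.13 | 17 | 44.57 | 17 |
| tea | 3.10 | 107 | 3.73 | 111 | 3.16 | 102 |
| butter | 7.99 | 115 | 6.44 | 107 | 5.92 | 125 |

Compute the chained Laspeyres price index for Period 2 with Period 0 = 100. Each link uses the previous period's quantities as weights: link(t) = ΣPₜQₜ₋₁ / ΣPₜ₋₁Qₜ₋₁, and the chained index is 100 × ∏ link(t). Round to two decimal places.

81.95

Link Period 0→Period 1:
ΣP(Period 1)Q(Period 0) = 51.13×18 + 3.73×107 + 6.44×115 = 920.34 + 399.11 + 740.6 = 2060.05
ΣP(Period 0)Q(Period 0) = 53.86×18 + 3.10×107 + 7.99×115 = 969.48 + 331.7 + 918.85 = 2220.03
link = 2060.05/2220.03 = 0.927938
Link Period 1→Period 2:
ΣP(Period 2)Q(Period 1) = 44.57×17 + 3.16×111 + 5.92×107 = 757.69 + 350.76 + 633.44 = 1741.89
ΣP(Period 1)Q(Period 1) = 51.13×17 + 3.73×111 + 6.44×107 = 869.21 + 414.03 + 689.08 = 1972.32
link = 1741.89/1972.32 = 0.883168
Chained index = 100 × 0.927938 × 0.883168 = 81.9525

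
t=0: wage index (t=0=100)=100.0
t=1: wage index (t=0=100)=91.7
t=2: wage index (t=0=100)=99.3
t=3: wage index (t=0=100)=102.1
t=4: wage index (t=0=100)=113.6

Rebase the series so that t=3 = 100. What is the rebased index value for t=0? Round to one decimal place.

97.9

Rebased(t=0) = 100.0 / 102.1 × 100 = 97.9432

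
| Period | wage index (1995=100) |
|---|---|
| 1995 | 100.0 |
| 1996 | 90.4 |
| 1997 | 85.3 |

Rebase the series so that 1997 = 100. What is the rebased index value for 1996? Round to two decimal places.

105.98

Rebased(1996) = 90.4 / 85.3 × 100 = 105.9789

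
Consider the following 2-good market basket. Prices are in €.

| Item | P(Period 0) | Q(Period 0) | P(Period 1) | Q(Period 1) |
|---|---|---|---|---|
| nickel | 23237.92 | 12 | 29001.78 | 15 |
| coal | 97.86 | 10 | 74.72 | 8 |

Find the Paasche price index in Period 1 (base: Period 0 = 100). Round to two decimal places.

Paasche price index uses current-period quantities as weights.
ΣP(Period 1)·Q(Period 1) = 29001.78×15 + 74.72×8 = 435026.7 + 597.76 = 435624.46
ΣP(Period 0)·Q(Period 1) = 23237.92×15 + 97.86×8 = 348568.8 + 782.88 = 349351.68
Index = 435624.46 / 349351.68 × 100 = 124.6951

124.70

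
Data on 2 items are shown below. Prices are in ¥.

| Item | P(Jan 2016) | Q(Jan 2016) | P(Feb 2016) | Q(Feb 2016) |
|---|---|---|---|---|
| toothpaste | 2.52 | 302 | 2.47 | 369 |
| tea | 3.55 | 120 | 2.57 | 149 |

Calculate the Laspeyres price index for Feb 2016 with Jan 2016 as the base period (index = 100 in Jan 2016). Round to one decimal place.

88.8

Laspeyres price index uses base-period quantities as weights.
ΣP(Feb 2016)·Q(Jan 2016) = 2.47×302 + 2.57×120 = 745.94 + 308.4 = 1054.34
ΣP(Jan 2016)·Q(Jan 2016) = 2.52×302 + 3.55×120 = 761.04 + 426 = 1187.04
Index = 1054.34 / 1187.04 × 100 = 88.8209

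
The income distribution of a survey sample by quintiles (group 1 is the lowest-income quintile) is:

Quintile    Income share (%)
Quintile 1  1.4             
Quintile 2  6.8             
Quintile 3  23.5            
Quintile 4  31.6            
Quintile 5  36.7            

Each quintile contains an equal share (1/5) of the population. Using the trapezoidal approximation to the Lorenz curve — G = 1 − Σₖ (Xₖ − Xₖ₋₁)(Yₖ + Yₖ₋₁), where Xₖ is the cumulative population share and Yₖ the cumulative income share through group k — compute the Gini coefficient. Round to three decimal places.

0.382

Cumulative income shares Yₖ: 0.0140, 0.0820, 0.3170, 0.6330, 1.0000
Σ (Xₖ−Xₖ₋₁)(Yₖ+Yₖ₋₁) = (1/5)(0.0140+0.0000) + (1/5)(0.0820+0.0140) + (1/5)(0.3170+0.0820) + (1/5)(0.6330+0.3170) + (1/5)(1.0000+0.6330)
  = 0.0028 + 0.0192 + 0.0798 + 0.1900 + 0.3266 = 0.6184
G = 1 − 0.6184 = 0.3816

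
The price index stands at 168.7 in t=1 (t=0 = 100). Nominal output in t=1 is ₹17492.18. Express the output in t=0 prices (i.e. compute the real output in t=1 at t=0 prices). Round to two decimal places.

Real = Nominal ÷ (Index/100) = 17492.18 ÷ (168.7/100)
     = 17492.18 ÷ 1.687 = 10368.8085

10368.81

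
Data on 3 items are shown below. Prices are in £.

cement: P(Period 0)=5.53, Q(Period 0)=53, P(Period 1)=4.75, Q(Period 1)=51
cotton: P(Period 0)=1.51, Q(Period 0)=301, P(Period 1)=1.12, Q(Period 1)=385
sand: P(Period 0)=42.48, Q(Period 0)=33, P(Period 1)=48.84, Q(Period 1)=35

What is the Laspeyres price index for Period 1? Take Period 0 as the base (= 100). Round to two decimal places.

102.38

Laspeyres price index uses base-period quantities as weights.
ΣP(Period 1)·Q(Period 0) = 4.75×53 + 1.12×301 + 48.84×33 = 251.75 + 337.12 + 1611.72 = 2200.59
ΣP(Period 0)·Q(Period 0) = 5.53×53 + 1.51×301 + 42.48×33 = 293.09 + 454.51 + 1401.84 = 2149.44
Index = 2200.59 / 2149.44 × 100 = 102.3797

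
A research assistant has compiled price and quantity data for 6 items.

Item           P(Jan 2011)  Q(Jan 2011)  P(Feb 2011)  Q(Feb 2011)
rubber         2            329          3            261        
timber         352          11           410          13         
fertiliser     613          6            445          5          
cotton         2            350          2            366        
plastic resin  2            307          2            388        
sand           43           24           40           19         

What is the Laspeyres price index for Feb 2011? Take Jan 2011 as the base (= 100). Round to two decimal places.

Laspeyres price index uses base-period quantities as weights.
ΣP(Feb 2011)·Q(Jan 2011) = 3×329 + 410×11 + 445×6 + 2×350 + 2×307 + 40×24 = 987 + 4510 + 2670 + 700 + 614 + 960 = 10441
ΣP(Jan 2011)·Q(Jan 2011) = 2×329 + 352×11 + 613×6 + 2×350 + 2×307 + 43×24 = 658 + 3872 + 3678 + 700 + 614 + 1032 = 10554
Index = 10441 / 10554 × 100 = 98.9293

98.93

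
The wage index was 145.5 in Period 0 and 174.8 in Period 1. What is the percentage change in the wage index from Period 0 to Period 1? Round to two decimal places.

20.14%

Change = (174.8 − 145.5) / 145.5 × 100
       = 29.3 / 145.5 × 100 = 20.1375%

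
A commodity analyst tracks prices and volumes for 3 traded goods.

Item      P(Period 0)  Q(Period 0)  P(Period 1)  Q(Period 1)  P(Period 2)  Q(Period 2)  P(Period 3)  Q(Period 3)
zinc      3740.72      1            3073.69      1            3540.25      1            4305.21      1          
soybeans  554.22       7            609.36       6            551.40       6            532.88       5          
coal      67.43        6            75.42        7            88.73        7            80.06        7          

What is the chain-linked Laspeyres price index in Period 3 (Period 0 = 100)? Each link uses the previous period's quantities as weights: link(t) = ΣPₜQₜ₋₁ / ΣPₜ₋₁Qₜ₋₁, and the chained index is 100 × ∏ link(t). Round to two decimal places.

107.87

Link Period 0→Period 1:
ΣP(Period 1)Q(Period 0) = 3073.69×1 + 609.36×7 + 75.42×6 = 3073.69 + 4265.52 + 452.52 = 7791.73
ΣP(Period 0)Q(Period 0) = 3740.72×1 + 554.22×7 + 67.43×6 = 3740.72 + 3879.54 + 404.58 = 8024.84
link = 7791.73/8024.84 = 0.970951
Link Period 1→Period 2:
ΣP(Period 2)Q(Period 1) = 3540.25×1 + 551.40×6 + 88.73×7 = 3540.25 + 3308.4 + 621.11 = 7469.76
ΣP(Period 1)Q(Period 1) = 3073.69×1 + 609.36×6 + 75.42×7 = 3073.69 + 3656.16 + 527.94 = 7257.79
link = 7469.76/7257.79 = 1.029206
Link Period 2→Period 3:
ΣP(Period 3)Q(Period 2) = 4305.21×1 + 532.88×6 + 80.06×7 = 4305.21 + 3197.28 + 560.42 = 8062.91
ΣP(Period 2)Q(Period 2) = 3540.25×1 + 551.40×6 + 88.73×7 = 3540.25 + 3308.4 + 621.11 = 7469.76
link = 8062.91/7469.76 = 1.079407
Chained index = 100 × 0.970951 × 1.029206 × 1.079407 = 107.8661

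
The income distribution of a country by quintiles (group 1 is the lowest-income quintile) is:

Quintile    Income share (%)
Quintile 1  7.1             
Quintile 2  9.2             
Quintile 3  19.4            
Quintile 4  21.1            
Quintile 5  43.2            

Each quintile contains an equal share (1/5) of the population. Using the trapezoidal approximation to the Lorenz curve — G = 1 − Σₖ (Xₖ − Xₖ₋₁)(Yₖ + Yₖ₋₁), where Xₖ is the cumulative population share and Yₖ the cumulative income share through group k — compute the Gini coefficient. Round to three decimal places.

0.336

Cumulative income shares Yₖ: 0.0710, 0.1630, 0.3570, 0.5680, 1.0000
Σ (Xₖ−Xₖ₋₁)(Yₖ+Yₖ₋₁) = (1/5)(0.0710+0.0000) + (1/5)(0.1630+0.0710) + (1/5)(0.3570+0.1630) + (1/5)(0.5680+0.3570) + (1/5)(1.0000+0.5680)
  = 0.0142 + 0.0468 + 0.1040 + 0.1850 + 0.3136 = 0.6636
G = 1 − 0.6636 = 0.3364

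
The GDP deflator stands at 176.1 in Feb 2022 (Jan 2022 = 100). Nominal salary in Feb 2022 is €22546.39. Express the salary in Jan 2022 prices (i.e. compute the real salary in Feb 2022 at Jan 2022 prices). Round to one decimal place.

12803.2

Real = Nominal ÷ (Index/100) = 22546.39 ÷ (176.1/100)
     = 22546.39 ÷ 1.761 = 12803.1743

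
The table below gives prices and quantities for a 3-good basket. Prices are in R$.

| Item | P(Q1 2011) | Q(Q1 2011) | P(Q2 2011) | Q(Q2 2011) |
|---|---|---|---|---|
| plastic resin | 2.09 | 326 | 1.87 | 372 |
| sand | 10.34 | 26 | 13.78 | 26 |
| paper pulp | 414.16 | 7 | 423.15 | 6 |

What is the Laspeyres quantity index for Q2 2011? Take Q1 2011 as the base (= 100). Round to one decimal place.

91.7

Laspeyres quantity index uses base-period prices as weights.
ΣP(Q1 2011)·Q(Q2 2011) = 2.09×372 + 10.34×26 + 414.16×6 = 777.48 + 268.84 + 2484.96 = 3531.28
ΣP(Q1 2011)·Q(Q1 2011) = 2.09×326 + 10.34×26 + 414.16×7 = 681.34 + 268.84 + 2899.12 = 3849.3
Index = 3531.28 / 3849.3 × 100 = 91.7382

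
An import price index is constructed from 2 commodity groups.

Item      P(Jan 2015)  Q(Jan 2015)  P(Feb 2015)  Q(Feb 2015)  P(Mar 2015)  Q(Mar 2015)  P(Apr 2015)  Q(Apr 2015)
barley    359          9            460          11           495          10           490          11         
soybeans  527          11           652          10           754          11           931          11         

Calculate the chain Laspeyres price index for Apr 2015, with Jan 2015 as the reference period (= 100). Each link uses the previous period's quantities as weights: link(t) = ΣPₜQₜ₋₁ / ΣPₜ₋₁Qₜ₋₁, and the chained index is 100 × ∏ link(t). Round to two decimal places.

160.63

Link Jan 2015→Feb 2015:
ΣP(Feb 2015)Q(Jan 2015) = 460×9 + 652×11 = 4140 + 7172 = 11312
ΣP(Jan 2015)Q(Jan 2015) = 359×9 + 527×11 = 3231 + 5797 = 9028
link = 11312/9028 = 1.252991
Link Feb 2015→Mar 2015:
ΣP(Mar 2015)Q(Feb 2015) = 495×11 + 754×10 = 5445 + 7540 = 12985
ΣP(Feb 2015)Q(Feb 2015) = 460×11 + 652×10 = 5060 + 6520 = 11580
link = 12985/11580 = 1.121330
Link Mar 2015→Apr 2015:
ΣP(Apr 2015)Q(Mar 2015) = 490×10 + 931×11 = 4900 + 10241 = 15141
ΣP(Mar 2015)Q(Mar 2015) = 495×10 + 754×11 = 4950 + 8294 = 13244
link = 15141/13244 = 1.143235
Chained index = 100 × 1.252991 × 1.121330 × 1.143235 = 160.6263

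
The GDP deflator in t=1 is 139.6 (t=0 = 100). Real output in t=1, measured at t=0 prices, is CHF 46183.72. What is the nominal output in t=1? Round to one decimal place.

Nominal = Real × (Index/100) = 46183.72 × (139.6/100)
        = 46183.72 × 1.396 = 64472.4731

64472.5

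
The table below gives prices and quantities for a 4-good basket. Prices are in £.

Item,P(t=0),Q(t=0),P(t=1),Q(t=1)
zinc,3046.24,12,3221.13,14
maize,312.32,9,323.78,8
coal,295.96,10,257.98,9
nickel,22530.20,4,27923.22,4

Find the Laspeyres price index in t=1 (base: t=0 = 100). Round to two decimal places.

Laspeyres price index uses base-period quantities as weights.
ΣP(t=1)·Q(t=0) = 3221.13×12 + 323.78×9 + 257.98×10 + 27923.22×4 = 38653.56 + 2914.02 + 2579.8 + 111692.88 = 155840.26
ΣP(t=0)·Q(t=0) = 3046.24×12 + 312.32×9 + 295.96×10 + 22530.20×4 = 36554.88 + 2810.88 + 2959.6 + 90120.8 = 132446.16
Index = 155840.26 / 132446.16 × 100 = 117.6631

117.66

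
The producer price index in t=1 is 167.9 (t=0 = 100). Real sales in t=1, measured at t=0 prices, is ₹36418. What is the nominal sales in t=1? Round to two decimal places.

61145.82

Nominal = Real × (Index/100) = 36418 × (167.9/100)
        = 36418 × 1.679 = 61145.8220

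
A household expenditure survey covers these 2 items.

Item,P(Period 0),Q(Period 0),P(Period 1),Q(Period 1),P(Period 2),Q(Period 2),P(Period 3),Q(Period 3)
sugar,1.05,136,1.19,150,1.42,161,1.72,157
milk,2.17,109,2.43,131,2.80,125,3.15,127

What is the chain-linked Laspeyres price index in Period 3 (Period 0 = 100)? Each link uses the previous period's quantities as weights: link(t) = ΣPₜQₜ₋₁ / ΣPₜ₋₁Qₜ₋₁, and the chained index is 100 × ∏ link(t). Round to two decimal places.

Link Period 0→Period 1:
ΣP(Period 1)Q(Period 0) = 1.19×136 + 2.43×109 = 161.84 + 264.87 = 426.71
ΣP(Period 0)Q(Period 0) = 1.05×136 + 2.17×109 = 142.8 + 236.53 = 379.33
link = 426.71/379.33 = 1.124904
Link Period 1→Period 2:
ΣP(Period 2)Q(Period 1) = 1.42×150 + 2.80×131 = 213 + 366.8 = 579.8
ΣP(Period 1)Q(Period 1) = 1.19×150 + 2.43×131 = 178.5 + 318.33 = 496.83
link = 579.8/496.83 = 1.166999
Link Period 2→Period 3:
ΣP(Period 3)Q(Period 2) = 1.72×161 + 3.15×125 = 276.92 + 393.75 = 670.67
ΣP(Period 2)Q(Period 2) = 1.42×161 + 2.80×125 = 228.62 + 350 = 578.62
link = 670.67/578.62 = 1.159085
Chained index = 100 × 1.124904 × 1.166999 × 1.159085 = 152.1603

152.16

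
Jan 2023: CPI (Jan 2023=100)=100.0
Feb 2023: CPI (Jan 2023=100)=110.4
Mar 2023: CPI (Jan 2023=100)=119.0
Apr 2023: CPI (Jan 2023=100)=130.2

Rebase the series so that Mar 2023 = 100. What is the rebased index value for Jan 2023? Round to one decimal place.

84.0

Rebased(Jan 2023) = 100.0 / 119.0 × 100 = 84.0336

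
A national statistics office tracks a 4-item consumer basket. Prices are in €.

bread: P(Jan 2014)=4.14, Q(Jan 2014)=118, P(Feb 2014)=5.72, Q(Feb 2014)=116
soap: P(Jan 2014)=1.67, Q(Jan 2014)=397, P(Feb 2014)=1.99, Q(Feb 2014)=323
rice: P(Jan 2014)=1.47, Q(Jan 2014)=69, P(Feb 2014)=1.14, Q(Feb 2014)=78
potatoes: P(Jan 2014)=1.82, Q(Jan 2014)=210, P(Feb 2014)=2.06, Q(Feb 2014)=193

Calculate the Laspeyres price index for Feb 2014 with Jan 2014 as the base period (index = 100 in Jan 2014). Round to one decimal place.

Laspeyres price index uses base-period quantities as weights.
ΣP(Feb 2014)·Q(Jan 2014) = 5.72×118 + 1.99×397 + 1.14×69 + 2.06×210 = 674.96 + 790.03 + 78.66 + 432.6 = 1976.25
ΣP(Jan 2014)·Q(Jan 2014) = 4.14×118 + 1.67×397 + 1.47×69 + 1.82×210 = 488.52 + 662.99 + 101.43 + 382.2 = 1635.14
Index = 1976.25 / 1635.14 × 100 = 120.8612

120.9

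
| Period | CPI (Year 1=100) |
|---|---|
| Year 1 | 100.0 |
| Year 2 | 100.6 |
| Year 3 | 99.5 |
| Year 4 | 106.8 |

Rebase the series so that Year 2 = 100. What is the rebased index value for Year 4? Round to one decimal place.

Rebased(Year 4) = 106.8 / 100.6 × 100 = 106.1630

106.2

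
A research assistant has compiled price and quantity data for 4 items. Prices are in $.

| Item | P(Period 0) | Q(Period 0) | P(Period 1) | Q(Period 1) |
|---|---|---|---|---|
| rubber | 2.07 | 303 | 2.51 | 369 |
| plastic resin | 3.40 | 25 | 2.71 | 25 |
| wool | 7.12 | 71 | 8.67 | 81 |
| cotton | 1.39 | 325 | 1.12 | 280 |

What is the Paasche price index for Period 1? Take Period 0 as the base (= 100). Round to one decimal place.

110.7

Paasche price index uses current-period quantities as weights.
ΣP(Period 1)·Q(Period 1) = 2.51×369 + 2.71×25 + 8.67×81 + 1.12×280 = 926.19 + 67.75 + 702.27 + 313.6 = 2009.81
ΣP(Period 0)·Q(Period 1) = 2.07×369 + 3.40×25 + 7.12×81 + 1.39×280 = 763.83 + 85 + 576.72 + 389.2 = 1814.75
Index = 2009.81 / 1814.75 × 100 = 110.7486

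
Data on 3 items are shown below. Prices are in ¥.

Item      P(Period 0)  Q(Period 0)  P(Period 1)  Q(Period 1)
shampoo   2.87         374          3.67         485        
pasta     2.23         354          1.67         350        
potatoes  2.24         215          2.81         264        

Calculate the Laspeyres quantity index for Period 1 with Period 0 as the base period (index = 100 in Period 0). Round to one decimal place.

117.9

Laspeyres quantity index uses base-period prices as weights.
ΣP(Period 0)·Q(Period 1) = 2.87×485 + 2.23×350 + 2.24×264 = 1391.95 + 780.5 + 591.36 = 2763.81
ΣP(Period 0)·Q(Period 0) = 2.87×374 + 2.23×354 + 2.24×215 = 1073.38 + 789.42 + 481.6 = 2344.4
Index = 2763.81 / 2344.4 × 100 = 117.8899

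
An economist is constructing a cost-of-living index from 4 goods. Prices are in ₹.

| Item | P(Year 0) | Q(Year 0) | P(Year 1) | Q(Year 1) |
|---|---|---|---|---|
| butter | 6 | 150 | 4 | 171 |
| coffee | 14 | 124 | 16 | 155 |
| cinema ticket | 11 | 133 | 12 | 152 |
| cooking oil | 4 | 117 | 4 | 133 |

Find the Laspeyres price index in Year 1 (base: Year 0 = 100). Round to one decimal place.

101.8

Laspeyres price index uses base-period quantities as weights.
ΣP(Year 1)·Q(Year 0) = 4×150 + 16×124 + 12×133 + 4×117 = 600 + 1984 + 1596 + 468 = 4648
ΣP(Year 0)·Q(Year 0) = 6×150 + 14×124 + 11×133 + 4×117 = 900 + 1736 + 1463 + 468 = 4567
Index = 4648 / 4567 × 100 = 101.7736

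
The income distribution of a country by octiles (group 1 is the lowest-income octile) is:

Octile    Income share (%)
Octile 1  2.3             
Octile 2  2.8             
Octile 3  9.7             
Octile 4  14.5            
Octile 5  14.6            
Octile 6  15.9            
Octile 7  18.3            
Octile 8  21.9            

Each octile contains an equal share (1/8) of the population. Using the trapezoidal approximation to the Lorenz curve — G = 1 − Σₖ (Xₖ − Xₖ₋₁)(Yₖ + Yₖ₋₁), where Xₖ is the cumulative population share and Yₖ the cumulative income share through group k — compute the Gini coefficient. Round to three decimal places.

Cumulative income shares Yₖ: 0.0230, 0.0510, 0.1480, 0.2930, 0.4390, 0.5980, 0.7810, 1.0000
Σ (Xₖ−Xₖ₋₁)(Yₖ+Yₖ₋₁) = (1/8)(0.0230+0.0000) + (1/8)(0.0510+0.0230) + (1/8)(0.1480+0.0510) + (1/8)(0.2930+0.1480) + (1/8)(0.4390+0.2930) + (1/8)(0.5980+0.4390) + (1/8)(0.7810+0.5980) + (1/8)(1.0000+0.7810)
  = 0.0029 + 0.0092 + 0.0249 + 0.0551 + 0.0915 + 0.1296 + 0.1724 + 0.2226 = 0.7082
G = 1 − 0.7082 = 0.2918

0.292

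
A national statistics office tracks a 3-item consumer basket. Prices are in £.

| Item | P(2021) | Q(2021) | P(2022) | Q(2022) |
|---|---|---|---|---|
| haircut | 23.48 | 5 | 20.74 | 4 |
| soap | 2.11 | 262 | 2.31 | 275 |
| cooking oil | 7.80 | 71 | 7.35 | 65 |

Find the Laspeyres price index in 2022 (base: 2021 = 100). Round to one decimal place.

Laspeyres price index uses base-period quantities as weights.
ΣP(2022)·Q(2021) = 20.74×5 + 2.31×262 + 7.35×71 = 103.7 + 605.22 + 521.85 = 1230.77
ΣP(2021)·Q(2021) = 23.48×5 + 2.11×262 + 7.80×71 = 117.4 + 552.82 + 553.8 = 1224.02
Index = 1230.77 / 1224.02 × 100 = 100.5515

100.6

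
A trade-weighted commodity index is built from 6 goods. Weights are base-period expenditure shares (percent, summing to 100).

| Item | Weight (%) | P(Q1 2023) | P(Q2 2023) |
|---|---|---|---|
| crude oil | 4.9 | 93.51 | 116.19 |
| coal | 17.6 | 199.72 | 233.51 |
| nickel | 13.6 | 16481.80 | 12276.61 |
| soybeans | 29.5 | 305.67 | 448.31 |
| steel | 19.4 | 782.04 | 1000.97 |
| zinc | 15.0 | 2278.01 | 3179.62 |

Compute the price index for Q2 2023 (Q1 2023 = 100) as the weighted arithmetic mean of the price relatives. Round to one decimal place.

crude oil: 4.9 × (116.19/93.51) = 4.9 × 1.242541 = 6.0885
coal: 17.6 × (233.51/199.72) = 17.6 × 1.169187 = 20.5777
nickel: 13.6 × (12276.61/16481.80) = 13.6 × 0.744859 = 10.1301
soybeans: 29.5 × (448.31/305.67) = 29.5 × 1.466647 = 43.2661
steel: 19.4 × (1000.97/782.04) = 19.4 × 1.279947 = 24.8310
zinc: 15.0 × (3179.62/2278.01) = 15.0 × 1.395788 = 20.9368
Index = Σ wᵢ·(p₁ᵢ/p₀ᵢ) = 6.0885 + 20.5777 + 10.1301 + 43.2661 + 24.8310 + 20.9368 = 125.8301

125.8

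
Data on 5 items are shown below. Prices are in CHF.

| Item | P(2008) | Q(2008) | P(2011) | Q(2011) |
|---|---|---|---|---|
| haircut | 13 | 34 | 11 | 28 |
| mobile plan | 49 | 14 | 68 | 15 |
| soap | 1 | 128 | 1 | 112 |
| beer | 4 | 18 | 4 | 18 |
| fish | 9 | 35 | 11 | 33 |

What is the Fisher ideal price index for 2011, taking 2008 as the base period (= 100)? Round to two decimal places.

117.49

Laspeyres component (base-period weights):
ΣP(2011)Q(2008) = 11×34 + 68×14 + 1×128 + 4×18 + 11×35 = 374 + 952 + 128 + 72 + 385 = 1911
ΣP(2008)Q(2008) = 13×34 + 49×14 + 1×128 + 4×18 + 9×35 = 442 + 686 + 128 + 72 + 315 = 1643
L = 1911 / 1643 × 100 = 116.3116
Paasche component (current-period weights):
ΣP(2011)Q(2011) = 11×28 + 68×15 + 1×112 + 4×18 + 11×33 = 308 + 1020 + 112 + 72 + 363 = 1875
ΣP(2008)Q(2011) = 13×28 + 49×15 + 1×112 + 4×18 + 9×33 = 364 + 735 + 112 + 72 + 297 = 1580
P = 1875 / 1580 × 100 = 118.6709
Fisher = √(L × P) = √(116.3116 × 118.6709) = 117.4853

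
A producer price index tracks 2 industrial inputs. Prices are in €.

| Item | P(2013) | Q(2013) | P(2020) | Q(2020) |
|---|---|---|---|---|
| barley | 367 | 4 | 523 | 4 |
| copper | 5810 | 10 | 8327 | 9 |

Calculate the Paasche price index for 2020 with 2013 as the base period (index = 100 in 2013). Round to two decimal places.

Paasche price index uses current-period quantities as weights.
ΣP(2020)·Q(2020) = 523×4 + 8327×9 = 2092 + 74943 = 77035
ΣP(2013)·Q(2020) = 367×4 + 5810×9 = 1468 + 52290 = 53758
Index = 77035 / 53758 × 100 = 143.2996

143.30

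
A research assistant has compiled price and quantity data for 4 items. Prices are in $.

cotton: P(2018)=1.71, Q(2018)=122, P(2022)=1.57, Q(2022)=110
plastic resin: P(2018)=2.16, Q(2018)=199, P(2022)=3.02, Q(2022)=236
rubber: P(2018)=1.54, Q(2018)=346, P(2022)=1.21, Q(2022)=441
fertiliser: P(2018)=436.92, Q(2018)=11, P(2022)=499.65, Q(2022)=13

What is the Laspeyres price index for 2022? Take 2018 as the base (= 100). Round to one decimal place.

Laspeyres price index uses base-period quantities as weights.
ΣP(2022)·Q(2018) = 1.57×122 + 3.02×199 + 1.21×346 + 499.65×11 = 191.54 + 600.98 + 418.66 + 5496.15 = 6707.33
ΣP(2018)·Q(2018) = 1.71×122 + 2.16×199 + 1.54×346 + 436.92×11 = 208.62 + 429.84 + 532.84 + 4806.12 = 5977.42
Index = 6707.33 / 5977.42 × 100 = 112.2111

112.2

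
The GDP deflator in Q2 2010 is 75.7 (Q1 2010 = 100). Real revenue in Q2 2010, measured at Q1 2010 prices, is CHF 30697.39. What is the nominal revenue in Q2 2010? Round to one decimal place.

23237.9

Nominal = Real × (Index/100) = 30697.39 × (75.7/100)
        = 30697.39 × 0.757 = 23237.9242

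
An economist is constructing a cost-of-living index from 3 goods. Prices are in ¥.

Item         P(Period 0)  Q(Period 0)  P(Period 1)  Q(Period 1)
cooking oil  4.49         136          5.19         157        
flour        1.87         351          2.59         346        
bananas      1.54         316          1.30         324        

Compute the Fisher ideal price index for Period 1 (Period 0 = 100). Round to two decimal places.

115.36

Laspeyres component (base-period weights):
ΣP(Period 1)Q(Period 0) = 5.19×136 + 2.59×351 + 1.30×316 = 705.84 + 909.09 + 410.8 = 2025.73
ΣP(Period 0)Q(Period 0) = 4.49×136 + 1.87×351 + 1.54×316 = 610.64 + 656.37 + 486.64 = 1753.65
L = 2025.73 / 1753.65 × 100 = 115.5151
Paasche component (current-period weights):
ΣP(Period 1)Q(Period 1) = 5.19×157 + 2.59×346 + 1.30×324 = 814.83 + 896.14 + 421.2 = 2132.17
ΣP(Period 0)Q(Period 1) = 4.49×157 + 1.87×346 + 1.54×324 = 704.93 + 647.02 + 498.96 = 1850.91
P = 2132.17 / 1850.91 × 100 = 115.1958
Fisher = √(L × P) = √(115.5151 × 115.1958) = 115.3553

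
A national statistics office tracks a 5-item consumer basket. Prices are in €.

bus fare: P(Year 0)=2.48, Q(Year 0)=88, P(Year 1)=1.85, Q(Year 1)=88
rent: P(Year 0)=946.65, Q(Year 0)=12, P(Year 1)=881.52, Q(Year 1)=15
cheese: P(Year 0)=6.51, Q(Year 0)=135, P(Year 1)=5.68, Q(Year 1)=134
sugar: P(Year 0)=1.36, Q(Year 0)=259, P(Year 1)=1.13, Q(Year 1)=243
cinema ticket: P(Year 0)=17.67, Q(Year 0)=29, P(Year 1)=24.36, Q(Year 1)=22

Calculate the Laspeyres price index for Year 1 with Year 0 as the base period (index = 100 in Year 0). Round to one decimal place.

Laspeyres price index uses base-period quantities as weights.
ΣP(Year 1)·Q(Year 0) = 1.85×88 + 881.52×12 + 5.68×135 + 1.13×259 + 24.36×29 = 162.8 + 10578.24 + 766.8 + 292.67 + 706.44 = 12506.95
ΣP(Year 0)·Q(Year 0) = 2.48×88 + 946.65×12 + 6.51×135 + 1.36×259 + 17.67×29 = 218.24 + 11359.8 + 878.85 + 352.24 + 512.43 = 13321.56
Index = 12506.95 / 13321.56 × 100 = 93.8850

93.9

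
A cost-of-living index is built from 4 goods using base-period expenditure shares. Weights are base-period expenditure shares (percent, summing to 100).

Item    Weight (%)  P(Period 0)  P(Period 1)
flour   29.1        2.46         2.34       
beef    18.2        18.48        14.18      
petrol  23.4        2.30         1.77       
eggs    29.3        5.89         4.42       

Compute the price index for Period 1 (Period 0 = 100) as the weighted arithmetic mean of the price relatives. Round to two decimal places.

81.64

flour: 29.1 × (2.34/2.46) = 29.1 × 0.951220 = 27.6805
beef: 18.2 × (14.18/18.48) = 18.2 × 0.767316 = 13.9652
petrol: 23.4 × (1.77/2.30) = 23.4 × 0.769565 = 18.0078
eggs: 29.3 × (4.42/5.89) = 29.3 × 0.750424 = 21.9874
Index = Σ wᵢ·(p₁ᵢ/p₀ᵢ) = 27.6805 + 13.9652 + 18.0078 + 21.9874 = 81.6409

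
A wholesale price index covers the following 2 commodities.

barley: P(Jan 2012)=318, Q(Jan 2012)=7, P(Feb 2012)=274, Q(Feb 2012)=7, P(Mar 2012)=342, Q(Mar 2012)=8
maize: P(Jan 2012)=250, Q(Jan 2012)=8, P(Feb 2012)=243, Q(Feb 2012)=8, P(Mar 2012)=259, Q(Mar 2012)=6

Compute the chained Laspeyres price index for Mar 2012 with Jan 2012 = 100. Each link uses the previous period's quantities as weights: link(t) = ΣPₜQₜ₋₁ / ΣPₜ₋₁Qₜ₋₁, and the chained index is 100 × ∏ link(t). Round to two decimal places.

Link Jan 2012→Feb 2012:
ΣP(Feb 2012)Q(Jan 2012) = 274×7 + 243×8 = 1918 + 1944 = 3862
ΣP(Jan 2012)Q(Jan 2012) = 318×7 + 250×8 = 2226 + 2000 = 4226
link = 3862/4226 = 0.913867
Link Feb 2012→Mar 2012:
ΣP(Mar 2012)Q(Feb 2012) = 342×7 + 259×8 = 2394 + 2072 = 4466
ΣP(Feb 2012)Q(Feb 2012) = 274×7 + 243×8 = 1918 + 1944 = 3862
link = 4466/3862 = 1.156396
Chained index = 100 × 0.913867 × 1.156396 = 105.6791

105.68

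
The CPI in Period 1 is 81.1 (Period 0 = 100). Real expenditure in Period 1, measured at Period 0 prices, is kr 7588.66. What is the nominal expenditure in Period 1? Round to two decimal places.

Nominal = Real × (Index/100) = 7588.66 × (81.1/100)
        = 7588.66 × 0.811 = 6154.4033

6154.40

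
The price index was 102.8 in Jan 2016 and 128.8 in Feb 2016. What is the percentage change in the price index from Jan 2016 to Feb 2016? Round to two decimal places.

25.29%

Change = (128.8 − 102.8) / 102.8 × 100
       = 26.0 / 102.8 × 100 = 25.2918%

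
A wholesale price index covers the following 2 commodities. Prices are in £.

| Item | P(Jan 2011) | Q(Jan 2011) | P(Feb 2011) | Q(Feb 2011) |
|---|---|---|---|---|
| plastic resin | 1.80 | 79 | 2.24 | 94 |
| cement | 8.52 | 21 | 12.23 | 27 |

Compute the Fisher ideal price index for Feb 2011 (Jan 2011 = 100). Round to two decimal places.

135.27

Laspeyres component (base-period weights):
ΣP(Feb 2011)Q(Jan 2011) = 2.24×79 + 12.23×21 = 176.96 + 256.83 = 433.79
ΣP(Jan 2011)Q(Jan 2011) = 1.80×79 + 8.52×21 = 142.2 + 178.92 = 321.12
L = 433.79 / 321.12 × 100 = 135.0866
Paasche component (current-period weights):
ΣP(Feb 2011)Q(Feb 2011) = 2.24×94 + 12.23×27 = 210.56 + 330.21 = 540.77
ΣP(Jan 2011)Q(Feb 2011) = 1.80×94 + 8.52×27 = 169.2 + 230.04 = 399.24
P = 540.77 / 399.24 × 100 = 135.4499
Fisher = √(L × P) = √(135.0866 × 135.4499) = 135.2681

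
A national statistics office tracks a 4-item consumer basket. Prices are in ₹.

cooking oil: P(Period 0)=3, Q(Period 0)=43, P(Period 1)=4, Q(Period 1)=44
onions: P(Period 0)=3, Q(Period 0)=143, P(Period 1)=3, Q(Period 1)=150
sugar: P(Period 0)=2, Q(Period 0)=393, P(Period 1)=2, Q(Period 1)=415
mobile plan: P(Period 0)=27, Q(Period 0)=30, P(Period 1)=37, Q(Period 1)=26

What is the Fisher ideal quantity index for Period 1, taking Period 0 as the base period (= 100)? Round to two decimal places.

Laspeyres component (base-period weights):
ΣP(Period 0)Q(Period 1) = 3×44 + 3×150 + 2×415 + 27×26 = 132 + 450 + 830 + 702 = 2114
ΣP(Period 0)Q(Period 0) = 3×43 + 3×143 + 2×393 + 27×30 = 129 + 429 + 786 + 810 = 2154
L = 2114 / 2154 × 100 = 98.1430
Paasche component (current-period weights):
ΣP(Period 1)Q(Period 1) = 4×44 + 3×150 + 2×415 + 37×26 = 176 + 450 + 830 + 962 = 2418
ΣP(Period 1)Q(Period 0) = 4×43 + 3×143 + 2×393 + 37×30 = 172 + 429 + 786 + 1110 = 2497
P = 2418 / 2497 × 100 = 96.8362
Fisher = √(L × P) = √(98.1430 × 96.8362) = 97.4874

97.49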